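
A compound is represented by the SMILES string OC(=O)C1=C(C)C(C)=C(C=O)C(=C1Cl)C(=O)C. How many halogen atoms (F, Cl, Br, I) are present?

Halogen atoms appear at heavy-atom position 14 (1×Cl).
Other groups present: 1 aldehyde, 1 carboxylic acid, 1 ketone.
Halogen count: 1.

1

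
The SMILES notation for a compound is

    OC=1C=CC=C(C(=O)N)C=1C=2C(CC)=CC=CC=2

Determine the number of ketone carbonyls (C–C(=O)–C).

Scan the SMILES for the ketone motif — none present.
Groups that are present: 1 amide, 1 hydroxyl.

0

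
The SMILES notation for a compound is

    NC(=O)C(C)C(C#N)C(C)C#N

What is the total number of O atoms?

Scan the SMILES for O atoms (remember two-letter symbols like Cl and Br are single atoms).
Oxygen count: 1.

1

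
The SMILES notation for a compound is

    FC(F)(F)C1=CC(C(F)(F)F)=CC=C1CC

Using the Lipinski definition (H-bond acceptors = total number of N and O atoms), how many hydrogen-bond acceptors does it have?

0

N atoms: 0; O atoms: 0.
Lipinski HBA = 0 + 0 = 0.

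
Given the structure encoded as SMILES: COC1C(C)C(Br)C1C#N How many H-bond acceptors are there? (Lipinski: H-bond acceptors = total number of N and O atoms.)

2

N atoms: 1; O atoms: 1.
Lipinski HBA = 1 + 1 = 2.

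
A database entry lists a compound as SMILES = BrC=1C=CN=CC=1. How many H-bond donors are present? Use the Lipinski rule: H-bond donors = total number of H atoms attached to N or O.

0

Donors: find every N or O and count the H atoms it carries.
  atom 5 (N): bond orders sum to 3 → 0 H
Lipinski HBD = 0.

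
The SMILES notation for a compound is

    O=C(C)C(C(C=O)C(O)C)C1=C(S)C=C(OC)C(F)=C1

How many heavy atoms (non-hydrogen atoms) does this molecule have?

Every atom symbol written in the SMILES (organic subset) is one heavy atom; implicit H are not written.
Heavy atoms by element → C:14, F:1, O:4, S:1.
Total: 20.

20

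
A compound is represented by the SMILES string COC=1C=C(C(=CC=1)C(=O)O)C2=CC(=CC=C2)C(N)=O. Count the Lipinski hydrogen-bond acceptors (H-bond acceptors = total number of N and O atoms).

5

N atoms: 1; O atoms: 4.
Lipinski HBA = 1 + 4 = 5.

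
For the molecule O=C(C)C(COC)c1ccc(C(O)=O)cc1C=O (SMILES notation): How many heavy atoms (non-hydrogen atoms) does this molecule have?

18

Every atom symbol written in the SMILES (organic subset) is one heavy atom; implicit H are not written.
Heavy atoms by element → C:13, O:5.
Total: 18.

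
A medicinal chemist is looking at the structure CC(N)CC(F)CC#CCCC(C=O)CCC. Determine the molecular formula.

Walk through each heavy atom and fill implicit hydrogens from standard valence (C 4, N 3, O 2, S 2, halogen 1):
  atom 1: C, bond orders sum to 1 (valence 4) → 3 H
  atom 2: C, bond orders sum to 3 (valence 4) → 1 H
  atom 3: N, bond orders sum to 1 (valence 3) → 2 H
  atom 4: C, bond orders sum to 2 (valence 4) → 2 H
  atom 5: C, bond orders sum to 3 (valence 4) → 1 H
  atom 6: F (halogen, monovalent) → 0 H
  atom 7: C, bond orders sum to 2 (valence 4) → 2 H
  atom 8: C, bond orders sum to 4 (valence 4) → 0 H
  atom 9: C, bond orders sum to 4 (valence 4) → 0 H
  atom 10: C, bond orders sum to 2 (valence 4) → 2 H
  atom 11: C, bond orders sum to 2 (valence 4) → 2 H
  atom 12: C, bond orders sum to 3 (valence 4) → 1 H
  atom 13: C, bond orders sum to 3 (valence 4) → 1 H
  atom 14: O, bond orders sum to 2 (valence 2) → 0 H
  atom 15: C, bond orders sum to 2 (valence 4) → 2 H
  atom 16: C, bond orders sum to 2 (valence 4) → 2 H
  atom 17: C, bond orders sum to 1 (valence 4) → 3 H
Totals → C:14, H:24, F:1, N:1, O:1.

C14H24FNO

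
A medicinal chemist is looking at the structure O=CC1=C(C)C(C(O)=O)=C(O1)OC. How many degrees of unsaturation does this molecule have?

Molecular formula: C8H8O5.
DoU = (2C + 2 + N − H − X) / 2, where X is the halogen count and O/S are ignored.
    = (2·8 + 2 + 0 − 8 − 0) / 2 = 10 / 2 = 5.

5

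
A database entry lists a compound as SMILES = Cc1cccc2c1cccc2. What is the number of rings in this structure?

2

In SMILES, each pair of matching ring-closure digits denotes one ring-closing bond; the number of such bonds equals the number of independent rings.
Ring-closure bonds here: 2.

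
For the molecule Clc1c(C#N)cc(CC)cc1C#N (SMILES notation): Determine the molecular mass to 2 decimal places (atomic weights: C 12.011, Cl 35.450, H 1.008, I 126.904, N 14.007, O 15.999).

First, the molecular formula is C10H7ClN2 (counting implicit H from valence).
  C: 10 × 12.011 = 120.110
  Cl: 1 × 35.450 = 35.450
  H: 7 × 1.008 = 7.056
  N: 2 × 14.007 = 28.014
Sum: 10×12.011 + 1×35.450 + 7×1.008 + 2×14.007 = 190.630 → 190.63 g/mol.

190.63 g/mol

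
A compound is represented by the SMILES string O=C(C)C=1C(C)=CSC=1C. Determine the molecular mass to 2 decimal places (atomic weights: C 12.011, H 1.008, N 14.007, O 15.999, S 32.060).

First, the molecular formula is C8H10OS (counting implicit H from valence).
  C: 8 × 12.011 = 96.088
  H: 10 × 1.008 = 10.080
  O: 1 × 15.999 = 15.999
  S: 1 × 32.060 = 32.060
Sum: 8×12.011 + 10×1.008 + 1×15.999 + 1×32.060 = 154.227 → 154.23 g/mol.

154.23 g/mol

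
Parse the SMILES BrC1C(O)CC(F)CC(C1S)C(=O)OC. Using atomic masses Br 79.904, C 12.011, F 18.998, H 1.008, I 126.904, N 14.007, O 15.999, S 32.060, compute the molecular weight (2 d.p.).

First, the molecular formula is C9H14BrFO3S (counting implicit H from valence).
  Br: 1 × 79.904 = 79.904
  C: 9 × 12.011 = 108.099
  F: 1 × 18.998 = 18.998
  H: 14 × 1.008 = 14.112
  O: 3 × 15.999 = 47.997
  S: 1 × 32.060 = 32.060
Sum: 1×79.904 + 9×12.011 + 1×18.998 + 14×1.008 + 3×15.999 + 1×32.060 = 301.170 → 301.17 g/mol.

301.17 g/mol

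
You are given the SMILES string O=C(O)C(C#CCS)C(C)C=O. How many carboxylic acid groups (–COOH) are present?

1

The carboxylic acid motif appears at heavy-atom position 2 in the SMILES.
Other groups present: 1 aldehyde, 1 alkyne, 1 thiol.
Carboxylic acid count: 1.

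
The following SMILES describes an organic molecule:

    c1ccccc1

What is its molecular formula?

C6H6

Walk through each heavy atom and fill implicit hydrogens from standard valence (C 4, N 3, O 2, S 2, halogen 1); for lowercase aromatic atoms, an aromatic c carries 1 H when it has two neighbours and 0 H with three, and aromatic n carries 0 H:
  atom 1: aromatic c, 2 neighbours → 1 H
  atom 2: aromatic c, 2 neighbours → 1 H
  atom 3: aromatic c, 2 neighbours → 1 H
  atom 4: aromatic c, 2 neighbours → 1 H
  atom 5: aromatic c, 2 neighbours → 1 H
  atom 6: aromatic c, 2 neighbours → 1 H
Totals → C:6, H:6.
In Hill order: C6H6.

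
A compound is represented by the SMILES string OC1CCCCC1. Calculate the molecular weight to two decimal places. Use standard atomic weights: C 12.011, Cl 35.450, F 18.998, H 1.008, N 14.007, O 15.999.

100.16 g/mol

First, the molecular formula is C6H12O (counting implicit H from valence).
  C: 6 × 12.011 = 72.066
  H: 12 × 1.008 = 12.096
  O: 1 × 15.999 = 15.999
Sum: 6×12.011 + 12×1.008 + 1×15.999 = 100.161 → 100.16 g/mol.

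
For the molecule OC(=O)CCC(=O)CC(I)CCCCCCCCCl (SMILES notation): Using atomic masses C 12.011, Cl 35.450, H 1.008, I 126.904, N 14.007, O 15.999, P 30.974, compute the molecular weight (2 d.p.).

402.70 g/mol

First, the molecular formula is C14H24ClIO3 (counting implicit H from valence).
  C: 14 × 12.011 = 168.154
  Cl: 1 × 35.450 = 35.450
  H: 24 × 1.008 = 24.192
  I: 1 × 126.904 = 126.904
  O: 3 × 15.999 = 47.997
Sum: 14×12.011 + 1×35.450 + 24×1.008 + 1×126.904 + 3×15.999 = 402.697 → 402.70 g/mol.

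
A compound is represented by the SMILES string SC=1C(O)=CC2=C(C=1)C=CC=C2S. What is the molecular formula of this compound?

C10H8OS2

Walk through each heavy atom and fill implicit hydrogens from standard valence (C 4, N 3, O 2, S 2, halogen 1):
  atom 1: S, bond orders sum to 1 (valence 2) → 1 H
  atom 2: C, bond orders sum to 4 (valence 4) → 0 H
  atom 3: C, bond orders sum to 4 (valence 4) → 0 H
  atom 4: O, bond orders sum to 1 (valence 2) → 1 H
  atom 5: C, bond orders sum to 3 (valence 4) → 1 H
  atom 6: C, bond orders sum to 4 (valence 4) → 0 H
  atom 7: C, bond orders sum to 4 (valence 4) → 0 H
  atom 8: C, bond orders sum to 3 (valence 4) → 1 H
  atom 9: C, bond orders sum to 3 (valence 4) → 1 H
  atom 10: C, bond orders sum to 3 (valence 4) → 1 H
  atom 11: C, bond orders sum to 3 (valence 4) → 1 H
  atom 12: C, bond orders sum to 4 (valence 4) → 0 H
  atom 13: S, bond orders sum to 1 (valence 2) → 1 H
Totals → C:10, H:8, O:1, S:2.
In Hill order: C10H8OS2.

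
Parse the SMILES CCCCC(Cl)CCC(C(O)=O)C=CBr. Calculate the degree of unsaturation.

2

Molecular formula: C11H18BrClO2.
DoU = (2C + 2 + N − H − X) / 2, where X is the halogen count and O/S are ignored.
    = (2·11 + 2 + 0 − 18 − 2) / 2 = 4 / 2 = 2.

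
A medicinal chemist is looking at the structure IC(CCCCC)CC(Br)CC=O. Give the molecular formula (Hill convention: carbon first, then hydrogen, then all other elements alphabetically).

Walk through each heavy atom and fill implicit hydrogens from standard valence (C 4, N 3, O 2, S 2, halogen 1):
  atom 1: I (halogen, monovalent) → 0 H
  atom 2: C, bond orders sum to 3 (valence 4) → 1 H
  atom 3: C, bond orders sum to 2 (valence 4) → 2 H
  atom 4: C, bond orders sum to 2 (valence 4) → 2 H
  atom 5: C, bond orders sum to 2 (valence 4) → 2 H
  atom 6: C, bond orders sum to 2 (valence 4) → 2 H
  atom 7: C, bond orders sum to 1 (valence 4) → 3 H
  atom 8: C, bond orders sum to 2 (valence 4) → 2 H
  atom 9: C, bond orders sum to 3 (valence 4) → 1 H
  atom 10: Br (halogen, monovalent) → 0 H
  atom 11: C, bond orders sum to 2 (valence 4) → 2 H
  atom 12: C, bond orders sum to 3 (valence 4) → 1 H
  atom 13: O, bond orders sum to 2 (valence 2) → 0 H
Totals → C:10, H:18, Br:1, I:1, O:1.
In Hill order: C10H18BrIO.

C10H18BrIO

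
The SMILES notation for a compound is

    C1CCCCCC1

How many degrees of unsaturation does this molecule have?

1

Molecular formula: C7H14.
DoU = (2C + 2 + N − H − X) / 2, where X is the halogen count and O/S are ignored.
    = (2·7 + 2 + 0 − 14 − 0) / 2 = 2 / 2 = 1.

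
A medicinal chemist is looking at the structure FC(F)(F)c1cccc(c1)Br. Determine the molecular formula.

Walk through each heavy atom and fill implicit hydrogens from standard valence (C 4, N 3, O 2, S 2, halogen 1); for lowercase aromatic atoms, an aromatic c carries 1 H when it has two neighbours and 0 H with three, and aromatic n carries 0 H:
  atom 1: F (halogen, monovalent) → 0 H
  atom 2: C, bond orders sum to 4 (valence 4) → 0 H
  atom 3: F (halogen, monovalent) → 0 H
  atom 4: F (halogen, monovalent) → 0 H
  atom 5: aromatic c, 3 neighbours → 0 H
  atom 6: aromatic c, 2 neighbours → 1 H
  atom 7: aromatic c, 2 neighbours → 1 H
  atom 8: aromatic c, 2 neighbours → 1 H
  atom 9: aromatic c, 3 neighbours → 0 H
  atom 10: aromatic c, 2 neighbours → 1 H
  atom 11: Br (halogen, monovalent) → 0 H
Totals → C:7, H:4, Br:1, F:3.
In Hill order: C7H4BrF3.

C7H4BrF3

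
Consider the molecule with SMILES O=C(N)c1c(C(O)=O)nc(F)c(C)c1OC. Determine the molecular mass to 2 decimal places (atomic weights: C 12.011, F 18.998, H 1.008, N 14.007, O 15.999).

First, the molecular formula is C9H9FN2O4 (counting implicit H from valence).
  C: 9 × 12.011 = 108.099
  F: 1 × 18.998 = 18.998
  H: 9 × 1.008 = 9.072
  N: 2 × 14.007 = 28.014
  O: 4 × 15.999 = 63.996
Sum: 9×12.011 + 1×18.998 + 9×1.008 + 2×14.007 + 4×15.999 = 228.179 → 228.18 g/mol.

228.18 g/mol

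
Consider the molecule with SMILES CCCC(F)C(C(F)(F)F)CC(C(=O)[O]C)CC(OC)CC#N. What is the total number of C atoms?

Count every carbon token in the SMILES (each C, including those in ring-closure positions and inside branches).
Carbon count: 15.

15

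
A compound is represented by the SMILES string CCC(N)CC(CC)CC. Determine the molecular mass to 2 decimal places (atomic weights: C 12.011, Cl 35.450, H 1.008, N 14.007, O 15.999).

First, the molecular formula is C9H21N (counting implicit H from valence).
  C: 9 × 12.011 = 108.099
  H: 21 × 1.008 = 21.168
  N: 1 × 14.007 = 14.007
Sum: 9×12.011 + 21×1.008 + 1×14.007 = 143.274 → 143.27 g/mol.

143.27 g/mol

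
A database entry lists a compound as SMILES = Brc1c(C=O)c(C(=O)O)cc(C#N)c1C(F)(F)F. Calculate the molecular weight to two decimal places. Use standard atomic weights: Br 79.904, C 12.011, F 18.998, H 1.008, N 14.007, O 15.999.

First, the molecular formula is C10H3BrF3NO3 (counting implicit H from valence).
  Br: 1 × 79.904 = 79.904
  C: 10 × 12.011 = 120.110
  F: 3 × 18.998 = 56.994
  H: 3 × 1.008 = 3.024
  N: 1 × 14.007 = 14.007
  O: 3 × 15.999 = 47.997
Sum: 1×79.904 + 10×12.011 + 3×18.998 + 3×1.008 + 1×14.007 + 3×15.999 = 322.036 → 322.04 g/mol.

322.04 g/mol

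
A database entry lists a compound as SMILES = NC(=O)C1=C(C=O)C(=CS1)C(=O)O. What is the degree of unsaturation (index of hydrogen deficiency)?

Molecular formula: C7H5NO4S.
DoU = (2C + 2 + N − H − X) / 2, where X is the halogen count and O/S are ignored.
    = (2·7 + 2 + 1 − 5 − 0) / 2 = 12 / 2 = 6.

6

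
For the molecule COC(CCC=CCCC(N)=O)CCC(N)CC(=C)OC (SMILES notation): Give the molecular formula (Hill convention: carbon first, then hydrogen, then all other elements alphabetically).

Walk through each heavy atom and fill implicit hydrogens from standard valence (C 4, N 3, O 2, S 2, halogen 1):
  atom 1: C, bond orders sum to 1 (valence 4) → 3 H
  atom 2: O, bond orders sum to 2 (valence 2) → 0 H
  atom 3: C, bond orders sum to 3 (valence 4) → 1 H
  atom 4: C, bond orders sum to 2 (valence 4) → 2 H
  atom 5: C, bond orders sum to 2 (valence 4) → 2 H
  atom 6: C, bond orders sum to 3 (valence 4) → 1 H
  atom 7: C, bond orders sum to 3 (valence 4) → 1 H
  atom 8: C, bond orders sum to 2 (valence 4) → 2 H
  atom 9: C, bond orders sum to 2 (valence 4) → 2 H
  atom 10: C, bond orders sum to 4 (valence 4) → 0 H
  atom 11: N, bond orders sum to 1 (valence 3) → 2 H
  atom 12: O, bond orders sum to 2 (valence 2) → 0 H
  atom 13: C, bond orders sum to 2 (valence 4) → 2 H
  atom 14: C, bond orders sum to 2 (valence 4) → 2 H
  atom 15: C, bond orders sum to 3 (valence 4) → 1 H
  atom 16: N, bond orders sum to 1 (valence 3) → 2 H
  atom 17: C, bond orders sum to 2 (valence 4) → 2 H
  atom 18: C, bond orders sum to 4 (valence 4) → 0 H
  atom 19: C, bond orders sum to 2 (valence 4) → 2 H
  atom 20: O, bond orders sum to 2 (valence 2) → 0 H
  atom 21: C, bond orders sum to 1 (valence 4) → 3 H
Totals → C:16, H:30, N:2, O:3.
In Hill order: C16H30N2O3.

C16H30N2O3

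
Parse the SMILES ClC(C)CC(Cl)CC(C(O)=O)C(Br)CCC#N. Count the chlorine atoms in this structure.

2

Scan the SMILES for Cl atoms (remember two-letter symbols like Cl and Br are single atoms).
Chlorine count: 2.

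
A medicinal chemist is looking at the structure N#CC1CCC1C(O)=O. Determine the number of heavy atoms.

9

Every atom symbol written in the SMILES (organic subset) is one heavy atom; implicit H are not written.
Heavy atoms by element → C:6, N:1, O:2.
Total: 9.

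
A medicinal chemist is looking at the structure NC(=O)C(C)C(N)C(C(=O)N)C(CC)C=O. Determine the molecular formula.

Walk through each heavy atom and fill implicit hydrogens from standard valence (C 4, N 3, O 2, S 2, halogen 1):
  atom 1: N, bond orders sum to 1 (valence 3) → 2 H
  atom 2: C, bond orders sum to 4 (valence 4) → 0 H
  atom 3: O, bond orders sum to 2 (valence 2) → 0 H
  atom 4: C, bond orders sum to 3 (valence 4) → 1 H
  atom 5: C, bond orders sum to 1 (valence 4) → 3 H
  atom 6: C, bond orders sum to 3 (valence 4) → 1 H
  atom 7: N, bond orders sum to 1 (valence 3) → 2 H
  atom 8: C, bond orders sum to 3 (valence 4) → 1 H
  atom 9: C, bond orders sum to 4 (valence 4) → 0 H
  atom 10: O, bond orders sum to 2 (valence 2) → 0 H
  atom 11: N, bond orders sum to 1 (valence 3) → 2 H
  atom 12: C, bond orders sum to 3 (valence 4) → 1 H
  atom 13: C, bond orders sum to 2 (valence 4) → 2 H
  atom 14: C, bond orders sum to 1 (valence 4) → 3 H
  atom 15: C, bond orders sum to 3 (valence 4) → 1 H
  atom 16: O, bond orders sum to 2 (valence 2) → 0 H
Totals → C:10, H:19, N:3, O:3.

C10H19N3O3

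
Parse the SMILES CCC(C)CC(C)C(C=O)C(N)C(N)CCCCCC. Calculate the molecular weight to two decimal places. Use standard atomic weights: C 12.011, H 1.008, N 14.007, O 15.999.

284.49 g/mol

First, the molecular formula is C17H36N2O (counting implicit H from valence).
  C: 17 × 12.011 = 204.187
  H: 36 × 1.008 = 36.288
  N: 2 × 14.007 = 28.014
  O: 1 × 15.999 = 15.999
Sum: 17×12.011 + 36×1.008 + 2×14.007 + 1×15.999 = 284.488 → 284.49 g/mol.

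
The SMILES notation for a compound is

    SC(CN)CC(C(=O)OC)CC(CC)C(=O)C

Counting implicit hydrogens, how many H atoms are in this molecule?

23

Walk through each heavy atom and fill implicit hydrogens from standard valence (C 4, N 3, O 2, S 2, halogen 1):
  atom 1: S, bond orders sum to 1 (valence 2) → 1 H
  atom 2: C, bond orders sum to 3 (valence 4) → 1 H
  atom 3: C, bond orders sum to 2 (valence 4) → 2 H
  atom 4: N, bond orders sum to 1 (valence 3) → 2 H
  atom 5: C, bond orders sum to 2 (valence 4) → 2 H
  atom 6: C, bond orders sum to 3 (valence 4) → 1 H
  atom 7: C, bond orders sum to 4 (valence 4) → 0 H
  atom 8: O, bond orders sum to 2 (valence 2) → 0 H
  atom 9: O, bond orders sum to 2 (valence 2) → 0 H
  atom 10: C, bond orders sum to 1 (valence 4) → 3 H
  atom 11: C, bond orders sum to 2 (valence 4) → 2 H
  atom 12: C, bond orders sum to 3 (valence 4) → 1 H
  atom 13: C, bond orders sum to 2 (valence 4) → 2 H
  atom 14: C, bond orders sum to 1 (valence 4) → 3 H
  atom 15: C, bond orders sum to 4 (valence 4) → 0 H
  atom 16: O, bond orders sum to 2 (valence 2) → 0 H
  atom 17: C, bond orders sum to 1 (valence 4) → 3 H
Total hydrogens: 23.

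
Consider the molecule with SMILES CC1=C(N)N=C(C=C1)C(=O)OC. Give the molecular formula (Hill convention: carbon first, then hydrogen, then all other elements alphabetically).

Walk through each heavy atom and fill implicit hydrogens from standard valence (C 4, N 3, O 2, S 2, halogen 1):
  atom 1: C, bond orders sum to 1 (valence 4) → 3 H
  atom 2: C, bond orders sum to 4 (valence 4) → 0 H
  atom 3: C, bond orders sum to 4 (valence 4) → 0 H
  atom 4: N, bond orders sum to 1 (valence 3) → 2 H
  atom 5: N, bond orders sum to 3 (valence 3) → 0 H
  atom 6: C, bond orders sum to 4 (valence 4) → 0 H
  atom 7: C, bond orders sum to 3 (valence 4) → 1 H
  atom 8: C, bond orders sum to 3 (valence 4) → 1 H
  atom 9: C, bond orders sum to 4 (valence 4) → 0 H
  atom 10: O, bond orders sum to 2 (valence 2) → 0 H
  atom 11: O, bond orders sum to 2 (valence 2) → 0 H
  atom 12: C, bond orders sum to 1 (valence 4) → 3 H
Totals → C:8, H:10, N:2, O:2.

C8H10N2O2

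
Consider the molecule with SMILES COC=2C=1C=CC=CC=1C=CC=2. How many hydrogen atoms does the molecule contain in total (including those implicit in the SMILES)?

10

Walk through each heavy atom and fill implicit hydrogens from standard valence (C 4, N 3, O 2, S 2, halogen 1):
  atom 1: C, bond orders sum to 1 (valence 4) → 3 H
  atom 2: O, bond orders sum to 2 (valence 2) → 0 H
  atom 3: C, bond orders sum to 4 (valence 4) → 0 H
  atom 4: C, bond orders sum to 4 (valence 4) → 0 H
  atom 5: C, bond orders sum to 3 (valence 4) → 1 H
  atom 6: C, bond orders sum to 3 (valence 4) → 1 H
  atom 7: C, bond orders sum to 3 (valence 4) → 1 H
  atom 8: C, bond orders sum to 3 (valence 4) → 1 H
  atom 9: C, bond orders sum to 4 (valence 4) → 0 H
  atom 10: C, bond orders sum to 3 (valence 4) → 1 H
  atom 11: C, bond orders sum to 3 (valence 4) → 1 H
  atom 12: C, bond orders sum to 3 (valence 4) → 1 H
Total hydrogens: 10.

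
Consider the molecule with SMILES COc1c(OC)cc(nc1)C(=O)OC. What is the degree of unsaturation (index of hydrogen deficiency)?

5

Molecular formula: C9H11NO4.
DoU = (2C + 2 + N − H − X) / 2, where X is the halogen count and O/S are ignored.
    = (2·9 + 2 + 1 − 11 − 0) / 2 = 10 / 2 = 5.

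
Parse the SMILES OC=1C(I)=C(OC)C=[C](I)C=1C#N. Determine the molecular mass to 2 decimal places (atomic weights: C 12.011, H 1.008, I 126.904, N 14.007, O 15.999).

400.94 g/mol

First, the molecular formula is C8H5I2NO2 (counting implicit H from valence).
  C: 8 × 12.011 = 96.088
  H: 5 × 1.008 = 5.040
  I: 2 × 126.904 = 253.808
  N: 1 × 14.007 = 14.007
  O: 2 × 15.999 = 31.998
Sum: 8×12.011 + 5×1.008 + 2×126.904 + 1×14.007 + 2×15.999 = 400.941 → 400.94 g/mol.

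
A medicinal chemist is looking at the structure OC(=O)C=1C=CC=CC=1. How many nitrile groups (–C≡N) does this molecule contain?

0

Scan the SMILES for the nitrile motif — none present.
Groups that are present: 1 carboxylic acid.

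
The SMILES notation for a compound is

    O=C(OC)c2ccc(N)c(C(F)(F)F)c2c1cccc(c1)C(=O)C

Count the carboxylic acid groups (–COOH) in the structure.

0

Scan the SMILES for the carboxylic acid motif — none present.
Groups that are present: 1 ester, 1 ketone, 1 primary amine.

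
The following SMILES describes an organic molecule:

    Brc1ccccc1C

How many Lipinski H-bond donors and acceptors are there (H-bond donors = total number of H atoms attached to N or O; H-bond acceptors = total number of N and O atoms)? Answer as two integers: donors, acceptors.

Donors: find every N or O and count the H atoms it carries.
  (no N or O atoms present)
Lipinski HBD = 0.
Acceptors: N atoms = 0, O atoms = 0 → HBA = 0.

0, 0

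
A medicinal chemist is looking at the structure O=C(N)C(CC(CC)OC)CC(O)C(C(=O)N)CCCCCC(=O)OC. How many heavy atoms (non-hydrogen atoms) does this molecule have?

Every atom symbol written in the SMILES (organic subset) is one heavy atom; implicit H are not written.
Heavy atoms by element → C:18, N:2, O:6.
Total: 26.

26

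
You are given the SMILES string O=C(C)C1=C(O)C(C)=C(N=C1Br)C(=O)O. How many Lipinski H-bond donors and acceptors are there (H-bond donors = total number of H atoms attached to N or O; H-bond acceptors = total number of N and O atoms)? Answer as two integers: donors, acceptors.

Donors: find every N or O and count the H atoms it carries.
  atom 1 (O): bond orders sum to 2 → 0 H
  atom 6 (O): bond orders sum to 1 → 1 H
  atom 10 (N): bond orders sum to 3 → 0 H
  atom 14 (O): bond orders sum to 2 → 0 H
  atom 15 (O): bond orders sum to 1 → 1 H
Lipinski HBD = 2.
Acceptors: N atoms = 1, O atoms = 4 → HBA = 5.

2, 5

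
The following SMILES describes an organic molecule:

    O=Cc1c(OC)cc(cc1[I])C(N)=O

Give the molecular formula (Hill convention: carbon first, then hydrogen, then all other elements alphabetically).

C9H8INO3

Walk through each heavy atom and fill implicit hydrogens from standard valence (C 4, N 3, O 2, S 2, halogen 1); for lowercase aromatic atoms, an aromatic c carries 1 H when it has two neighbours and 0 H with three, and aromatic n carries 0 H:
  atom 1: O, bond orders sum to 2 (valence 2) → 0 H
  atom 2: C, bond orders sum to 3 (valence 4) → 1 H
  atom 3: aromatic c, 3 neighbours → 0 H
  atom 4: aromatic c, 3 neighbours → 0 H
  atom 5: O, bond orders sum to 2 (valence 2) → 0 H
  atom 6: C, bond orders sum to 1 (valence 4) → 3 H
  atom 7: aromatic c, 2 neighbours → 1 H
  atom 8: aromatic c, 3 neighbours → 0 H
  atom 9: aromatic c, 2 neighbours → 1 H
  atom 10: aromatic c, 3 neighbours → 0 H
  atom 11: I with explicit H count 0
  atom 12: C, bond orders sum to 4 (valence 4) → 0 H
  atom 13: N, bond orders sum to 1 (valence 3) → 2 H
  atom 14: O, bond orders sum to 2 (valence 2) → 0 H
Totals → C:9, H:8, I:1, N:1, O:3.
In Hill order: C9H8INO3.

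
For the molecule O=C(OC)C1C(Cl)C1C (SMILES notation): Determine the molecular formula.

C6H9ClO2

Walk through each heavy atom and fill implicit hydrogens from standard valence (C 4, N 3, O 2, S 2, halogen 1):
  atom 1: O, bond orders sum to 2 (valence 2) → 0 H
  atom 2: C, bond orders sum to 4 (valence 4) → 0 H
  atom 3: O, bond orders sum to 2 (valence 2) → 0 H
  atom 4: C, bond orders sum to 1 (valence 4) → 3 H
  atom 5: C, bond orders sum to 3 (valence 4) → 1 H
  atom 6: C, bond orders sum to 3 (valence 4) → 1 H
  atom 7: Cl (halogen, monovalent) → 0 H
  atom 8: C, bond orders sum to 3 (valence 4) → 1 H
  atom 9: C, bond orders sum to 1 (valence 4) → 3 H
Totals → C:6, H:9, Cl:1, O:2.
In Hill order: C6H9ClO2.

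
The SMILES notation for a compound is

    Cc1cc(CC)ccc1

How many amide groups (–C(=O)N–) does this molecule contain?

0

Scan the SMILES for the amide motif — none present.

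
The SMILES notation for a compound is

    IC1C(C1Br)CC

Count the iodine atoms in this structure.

Scan the SMILES for I atoms (remember two-letter symbols like Cl and Br are single atoms).
Iodine count: 1.

1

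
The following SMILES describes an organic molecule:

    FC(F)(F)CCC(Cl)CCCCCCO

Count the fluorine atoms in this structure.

Scan the SMILES for F atoms (remember two-letter symbols like Cl and Br are single atoms).
Fluorine count: 3.

3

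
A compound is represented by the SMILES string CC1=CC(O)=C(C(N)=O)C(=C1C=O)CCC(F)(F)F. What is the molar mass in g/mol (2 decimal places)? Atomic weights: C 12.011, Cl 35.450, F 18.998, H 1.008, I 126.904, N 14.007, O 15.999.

First, the molecular formula is C12H12F3NO3 (counting implicit H from valence).
  C: 12 × 12.011 = 144.132
  F: 3 × 18.998 = 56.994
  H: 12 × 1.008 = 12.096
  N: 1 × 14.007 = 14.007
  O: 3 × 15.999 = 47.997
Sum: 12×12.011 + 3×18.998 + 12×1.008 + 1×14.007 + 3×15.999 = 275.226 → 275.23 g/mol.

275.23 g/mol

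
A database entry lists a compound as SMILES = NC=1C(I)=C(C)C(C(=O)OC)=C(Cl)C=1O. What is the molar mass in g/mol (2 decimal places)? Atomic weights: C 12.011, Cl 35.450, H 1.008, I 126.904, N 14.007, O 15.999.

341.53 g/mol

First, the molecular formula is C9H9ClINO3 (counting implicit H from valence).
  C: 9 × 12.011 = 108.099
  Cl: 1 × 35.450 = 35.450
  H: 9 × 1.008 = 9.072
  I: 1 × 126.904 = 126.904
  N: 1 × 14.007 = 14.007
  O: 3 × 15.999 = 47.997
Sum: 9×12.011 + 1×35.450 + 9×1.008 + 1×126.904 + 1×14.007 + 3×15.999 = 341.529 → 341.53 g/mol.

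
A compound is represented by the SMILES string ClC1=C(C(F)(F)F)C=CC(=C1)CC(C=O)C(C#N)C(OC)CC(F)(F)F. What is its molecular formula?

Walk through each heavy atom and fill implicit hydrogens from standard valence (C 4, N 3, O 2, S 2, halogen 1):
  atom 1: Cl (halogen, monovalent) → 0 H
  atom 2: C, bond orders sum to 4 (valence 4) → 0 H
  atom 3: C, bond orders sum to 4 (valence 4) → 0 H
  atom 4: C, bond orders sum to 4 (valence 4) → 0 H
  atom 5: F (halogen, monovalent) → 0 H
  atom 6: F (halogen, monovalent) → 0 H
  atom 7: F (halogen, monovalent) → 0 H
  atom 8: C, bond orders sum to 3 (valence 4) → 1 H
  atom 9: C, bond orders sum to 3 (valence 4) → 1 H
  atom 10: C, bond orders sum to 4 (valence 4) → 0 H
  atom 11: C, bond orders sum to 3 (valence 4) → 1 H
  atom 12: C, bond orders sum to 2 (valence 4) → 2 H
  atom 13: C, bond orders sum to 3 (valence 4) → 1 H
  atom 14: C, bond orders sum to 3 (valence 4) → 1 H
  atom 15: O, bond orders sum to 2 (valence 2) → 0 H
  atom 16: C, bond orders sum to 3 (valence 4) → 1 H
  atom 17: C, bond orders sum to 4 (valence 4) → 0 H
  atom 18: N, bond orders sum to 3 (valence 3) → 0 H
  atom 19: C, bond orders sum to 3 (valence 4) → 1 H
  atom 20: O, bond orders sum to 2 (valence 2) → 0 H
  atom 21: C, bond orders sum to 1 (valence 4) → 3 H
  atom 22: C, bond orders sum to 2 (valence 4) → 2 H
  atom 23: C, bond orders sum to 4 (valence 4) → 0 H
  atom 24: F (halogen, monovalent) → 0 H
  atom 25: F (halogen, monovalent) → 0 H
  atom 26: F (halogen, monovalent) → 0 H
Totals → C:16, H:14, Cl:1, F:6, N:1, O:2.
In Hill order: C16H14ClF6NO2.

C16H14ClF6NO2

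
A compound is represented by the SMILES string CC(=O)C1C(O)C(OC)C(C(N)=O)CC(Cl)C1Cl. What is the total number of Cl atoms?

Scan the SMILES for Cl atoms (remember two-letter symbols like Cl and Br are single atoms).
Chlorine count: 2.

2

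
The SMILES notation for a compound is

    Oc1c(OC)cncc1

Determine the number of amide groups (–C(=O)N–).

0

Scan the SMILES for the amide motif — none present.
Groups that are present: 1 ether, 1 hydroxyl.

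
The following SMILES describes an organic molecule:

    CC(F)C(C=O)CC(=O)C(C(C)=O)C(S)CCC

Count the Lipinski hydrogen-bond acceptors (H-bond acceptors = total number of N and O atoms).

N atoms: 0; O atoms: 3.
Lipinski HBA = 0 + 3 = 3.

3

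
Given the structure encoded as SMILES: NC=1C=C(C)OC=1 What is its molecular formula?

C5H7NO

Walk through each heavy atom and fill implicit hydrogens from standard valence (C 4, N 3, O 2, S 2, halogen 1):
  atom 1: N, bond orders sum to 1 (valence 3) → 2 H
  atom 2: C, bond orders sum to 4 (valence 4) → 0 H
  atom 3: C, bond orders sum to 3 (valence 4) → 1 H
  atom 4: C, bond orders sum to 4 (valence 4) → 0 H
  atom 5: C, bond orders sum to 1 (valence 4) → 3 H
  atom 6: O, bond orders sum to 2 (valence 2) → 0 H
  atom 7: C, bond orders sum to 3 (valence 4) → 1 H
Totals → C:5, H:7, N:1, O:1.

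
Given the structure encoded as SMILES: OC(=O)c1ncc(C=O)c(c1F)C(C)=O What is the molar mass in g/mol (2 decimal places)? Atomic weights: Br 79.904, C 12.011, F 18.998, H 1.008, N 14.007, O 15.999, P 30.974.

First, the molecular formula is C9H6FNO4 (counting implicit H from valence).
  C: 9 × 12.011 = 108.099
  F: 1 × 18.998 = 18.998
  H: 6 × 1.008 = 6.048
  N: 1 × 14.007 = 14.007
  O: 4 × 15.999 = 63.996
Sum: 9×12.011 + 1×18.998 + 6×1.008 + 1×14.007 + 4×15.999 = 211.148 → 211.15 g/mol.

211.15 g/mol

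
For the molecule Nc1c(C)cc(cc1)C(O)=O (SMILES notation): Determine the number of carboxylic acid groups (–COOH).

The carboxylic acid motif appears at heavy-atom position 9 in the SMILES.
Other groups present: 1 primary amine.
Carboxylic acid count: 1.

1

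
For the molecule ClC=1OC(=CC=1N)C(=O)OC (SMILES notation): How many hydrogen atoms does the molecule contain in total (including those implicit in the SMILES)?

Walk through each heavy atom and fill implicit hydrogens from standard valence (C 4, N 3, O 2, S 2, halogen 1):
  atom 1: Cl (halogen, monovalent) → 0 H
  atom 2: C, bond orders sum to 4 (valence 4) → 0 H
  atom 3: O, bond orders sum to 2 (valence 2) → 0 H
  atom 4: C, bond orders sum to 4 (valence 4) → 0 H
  atom 5: C, bond orders sum to 3 (valence 4) → 1 H
  atom 6: C, bond orders sum to 4 (valence 4) → 0 H
  atom 7: N, bond orders sum to 1 (valence 3) → 2 H
  atom 8: C, bond orders sum to 4 (valence 4) → 0 H
  atom 9: O, bond orders sum to 2 (valence 2) → 0 H
  atom 10: O, bond orders sum to 2 (valence 2) → 0 H
  atom 11: C, bond orders sum to 1 (valence 4) → 3 H
Total hydrogens: 6.

6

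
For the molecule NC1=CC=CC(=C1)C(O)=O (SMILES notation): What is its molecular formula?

Walk through each heavy atom and fill implicit hydrogens from standard valence (C 4, N 3, O 2, S 2, halogen 1):
  atom 1: N, bond orders sum to 1 (valence 3) → 2 H
  atom 2: C, bond orders sum to 4 (valence 4) → 0 H
  atom 3: C, bond orders sum to 3 (valence 4) → 1 H
  atom 4: C, bond orders sum to 3 (valence 4) → 1 H
  atom 5: C, bond orders sum to 3 (valence 4) → 1 H
  atom 6: C, bond orders sum to 4 (valence 4) → 0 H
  atom 7: C, bond orders sum to 3 (valence 4) → 1 H
  atom 8: C, bond orders sum to 4 (valence 4) → 0 H
  atom 9: O, bond orders sum to 1 (valence 2) → 1 H
  atom 10: O, bond orders sum to 2 (valence 2) → 0 H
Totals → C:7, H:7, N:1, O:2.

C7H7NO2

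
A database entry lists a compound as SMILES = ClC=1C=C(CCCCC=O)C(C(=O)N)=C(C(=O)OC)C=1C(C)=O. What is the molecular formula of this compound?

C16H18ClNO5

Walk through each heavy atom and fill implicit hydrogens from standard valence (C 4, N 3, O 2, S 2, halogen 1):
  atom 1: Cl (halogen, monovalent) → 0 H
  atom 2: C, bond orders sum to 4 (valence 4) → 0 H
  atom 3: C, bond orders sum to 3 (valence 4) → 1 H
  atom 4: C, bond orders sum to 4 (valence 4) → 0 H
  atom 5: C, bond orders sum to 2 (valence 4) → 2 H
  atom 6: C, bond orders sum to 2 (valence 4) → 2 H
  atom 7: C, bond orders sum to 2 (valence 4) → 2 H
  atom 8: C, bond orders sum to 2 (valence 4) → 2 H
  atom 9: C, bond orders sum to 3 (valence 4) → 1 H
  atom 10: O, bond orders sum to 2 (valence 2) → 0 H
  atom 11: C, bond orders sum to 4 (valence 4) → 0 H
  atom 12: C, bond orders sum to 4 (valence 4) → 0 H
  atom 13: O, bond orders sum to 2 (valence 2) → 0 H
  atom 14: N, bond orders sum to 1 (valence 3) → 2 H
  atom 15: C, bond orders sum to 4 (valence 4) → 0 H
  atom 16: C, bond orders sum to 4 (valence 4) → 0 H
  atom 17: O, bond orders sum to 2 (valence 2) → 0 H
  atom 18: O, bond orders sum to 2 (valence 2) → 0 H
  atom 19: C, bond orders sum to 1 (valence 4) → 3 H
  atom 20: C, bond orders sum to 4 (valence 4) → 0 H
  atom 21: C, bond orders sum to 4 (valence 4) → 0 H
  atom 22: C, bond orders sum to 1 (valence 4) → 3 H
  atom 23: O, bond orders sum to 2 (valence 2) → 0 H
Totals → C:16, H:18, Cl:1, N:1, O:5.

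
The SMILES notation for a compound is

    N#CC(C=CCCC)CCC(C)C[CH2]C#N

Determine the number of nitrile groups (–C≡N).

2

The nitrile motif appears at heavy-atom positions 2, 15 in the SMILES.
Other groups present: 1 alkene.
Nitrile count: 2.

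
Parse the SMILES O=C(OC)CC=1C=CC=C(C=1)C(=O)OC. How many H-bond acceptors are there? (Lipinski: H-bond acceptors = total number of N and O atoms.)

N atoms: 0; O atoms: 4.
Lipinski HBA = 0 + 4 = 4.

4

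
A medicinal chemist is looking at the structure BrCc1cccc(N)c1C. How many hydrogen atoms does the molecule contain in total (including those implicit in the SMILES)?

10

Walk through each heavy atom and fill implicit hydrogens from standard valence (C 4, N 3, O 2, S 2, halogen 1); for lowercase aromatic atoms, an aromatic c carries 1 H when it has two neighbours and 0 H with three, and aromatic n carries 0 H:
  atom 1: Br (halogen, monovalent) → 0 H
  atom 2: C, bond orders sum to 2 (valence 4) → 2 H
  atom 3: aromatic c, 3 neighbours → 0 H
  atom 4: aromatic c, 2 neighbours → 1 H
  atom 5: aromatic c, 2 neighbours → 1 H
  atom 6: aromatic c, 2 neighbours → 1 H
  atom 7: aromatic c, 3 neighbours → 0 H
  atom 8: N, bond orders sum to 1 (valence 3) → 2 H
  atom 9: aromatic c, 3 neighbours → 0 H
  atom 10: C, bond orders sum to 1 (valence 4) → 3 H
Total hydrogens: 10.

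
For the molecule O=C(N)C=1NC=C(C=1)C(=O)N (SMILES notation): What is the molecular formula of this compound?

C6H7N3O2

Walk through each heavy atom and fill implicit hydrogens from standard valence (C 4, N 3, O 2, S 2, halogen 1):
  atom 1: O, bond orders sum to 2 (valence 2) → 0 H
  atom 2: C, bond orders sum to 4 (valence 4) → 0 H
  atom 3: N, bond orders sum to 1 (valence 3) → 2 H
  atom 4: C, bond orders sum to 4 (valence 4) → 0 H
  atom 5: N, bond orders sum to 2 (valence 3) → 1 H
  atom 6: C, bond orders sum to 3 (valence 4) → 1 H
  atom 7: C, bond orders sum to 4 (valence 4) → 0 H
  atom 8: C, bond orders sum to 3 (valence 4) → 1 H
  atom 9: C, bond orders sum to 4 (valence 4) → 0 H
  atom 10: O, bond orders sum to 2 (valence 2) → 0 H
  atom 11: N, bond orders sum to 1 (valence 3) → 2 H
Totals → C:6, H:7, N:3, O:2.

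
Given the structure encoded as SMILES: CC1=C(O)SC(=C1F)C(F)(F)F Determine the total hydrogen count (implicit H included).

4

Walk through each heavy atom and fill implicit hydrogens from standard valence (C 4, N 3, O 2, S 2, halogen 1):
  atom 1: C, bond orders sum to 1 (valence 4) → 3 H
  atom 2: C, bond orders sum to 4 (valence 4) → 0 H
  atom 3: C, bond orders sum to 4 (valence 4) → 0 H
  atom 4: O, bond orders sum to 1 (valence 2) → 1 H
  atom 5: S, bond orders sum to 2 (valence 2) → 0 H
  atom 6: C, bond orders sum to 4 (valence 4) → 0 H
  atom 7: C, bond orders sum to 4 (valence 4) → 0 H
  atom 8: F (halogen, monovalent) → 0 H
  atom 9: C, bond orders sum to 4 (valence 4) → 0 H
  atom 10: F (halogen, monovalent) → 0 H
  atom 11: F (halogen, monovalent) → 0 H
  atom 12: F (halogen, monovalent) → 0 H
Total hydrogens: 4.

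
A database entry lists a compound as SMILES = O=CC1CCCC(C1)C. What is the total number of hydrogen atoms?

14

Walk through each heavy atom and fill implicit hydrogens from standard valence (C 4, N 3, O 2, S 2, halogen 1):
  atom 1: O, bond orders sum to 2 (valence 2) → 0 H
  atom 2: C, bond orders sum to 3 (valence 4) → 1 H
  atom 3: C, bond orders sum to 3 (valence 4) → 1 H
  atom 4: C, bond orders sum to 2 (valence 4) → 2 H
  atom 5: C, bond orders sum to 2 (valence 4) → 2 H
  atom 6: C, bond orders sum to 2 (valence 4) → 2 H
  atom 7: C, bond orders sum to 3 (valence 4) → 1 H
  atom 8: C, bond orders sum to 2 (valence 4) → 2 H
  atom 9: C, bond orders sum to 1 (valence 4) → 3 H
Total hydrogens: 14.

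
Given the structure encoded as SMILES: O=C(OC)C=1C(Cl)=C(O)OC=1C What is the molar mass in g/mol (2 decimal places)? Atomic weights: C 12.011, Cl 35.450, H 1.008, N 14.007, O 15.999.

190.58 g/mol

First, the molecular formula is C7H7ClO4 (counting implicit H from valence).
  C: 7 × 12.011 = 84.077
  Cl: 1 × 35.450 = 35.450
  H: 7 × 1.008 = 7.056
  O: 4 × 15.999 = 63.996
Sum: 7×12.011 + 1×35.450 + 7×1.008 + 4×15.999 = 190.579 → 190.58 g/mol.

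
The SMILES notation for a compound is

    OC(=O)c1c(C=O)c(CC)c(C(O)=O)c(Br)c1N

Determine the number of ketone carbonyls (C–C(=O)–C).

Scan the SMILES for the ketone motif — none present.
Groups that are present: 1 aldehyde, 2 carboxylic acid, 1 primary amine.

0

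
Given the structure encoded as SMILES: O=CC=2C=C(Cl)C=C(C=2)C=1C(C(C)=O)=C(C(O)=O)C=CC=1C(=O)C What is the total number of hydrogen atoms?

Walk through each heavy atom and fill implicit hydrogens from standard valence (C 4, N 3, O 2, S 2, halogen 1):
  atom 1: O, bond orders sum to 2 (valence 2) → 0 H
  atom 2: C, bond orders sum to 3 (valence 4) → 1 H
  atom 3: C, bond orders sum to 4 (valence 4) → 0 H
  atom 4: C, bond orders sum to 3 (valence 4) → 1 H
  atom 5: C, bond orders sum to 4 (valence 4) → 0 H
  atom 6: Cl (halogen, monovalent) → 0 H
  atom 7: C, bond orders sum to 3 (valence 4) → 1 H
  atom 8: C, bond orders sum to 4 (valence 4) → 0 H
  atom 9: C, bond orders sum to 3 (valence 4) → 1 H
  atom 10: C, bond orders sum to 4 (valence 4) → 0 H
  atom 11: C, bond orders sum to 4 (valence 4) → 0 H
  atom 12: C, bond orders sum to 4 (valence 4) → 0 H
  atom 13: C, bond orders sum to 1 (valence 4) → 3 H
  atom 14: O, bond orders sum to 2 (valence 2) → 0 H
  atom 15: C, bond orders sum to 4 (valence 4) → 0 H
  atom 16: C, bond orders sum to 4 (valence 4) → 0 H
  atom 17: O, bond orders sum to 1 (valence 2) → 1 H
  atom 18: O, bond orders sum to 2 (valence 2) → 0 H
  atom 19: C, bond orders sum to 3 (valence 4) → 1 H
  atom 20: C, bond orders sum to 3 (valence 4) → 1 H
  atom 21: C, bond orders sum to 4 (valence 4) → 0 H
  atom 22: C, bond orders sum to 4 (valence 4) → 0 H
  atom 23: O, bond orders sum to 2 (valence 2) → 0 H
  atom 24: C, bond orders sum to 1 (valence 4) → 3 H
Total hydrogens: 13.

13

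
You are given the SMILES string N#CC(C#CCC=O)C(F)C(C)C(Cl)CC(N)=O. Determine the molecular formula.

Walk through each heavy atom and fill implicit hydrogens from standard valence (C 4, N 3, O 2, S 2, halogen 1):
  atom 1: N, bond orders sum to 3 (valence 3) → 0 H
  atom 2: C, bond orders sum to 4 (valence 4) → 0 H
  atom 3: C, bond orders sum to 3 (valence 4) → 1 H
  atom 4: C, bond orders sum to 4 (valence 4) → 0 H
  atom 5: C, bond orders sum to 4 (valence 4) → 0 H
  atom 6: C, bond orders sum to 2 (valence 4) → 2 H
  atom 7: C, bond orders sum to 3 (valence 4) → 1 H
  atom 8: O, bond orders sum to 2 (valence 2) → 0 H
  atom 9: C, bond orders sum to 3 (valence 4) → 1 H
  atom 10: F (halogen, monovalent) → 0 H
  atom 11: C, bond orders sum to 3 (valence 4) → 1 H
  atom 12: C, bond orders sum to 1 (valence 4) → 3 H
  atom 13: C, bond orders sum to 3 (valence 4) → 1 H
  atom 14: Cl (halogen, monovalent) → 0 H
  atom 15: C, bond orders sum to 2 (valence 4) → 2 H
  atom 16: C, bond orders sum to 4 (valence 4) → 0 H
  atom 17: N, bond orders sum to 1 (valence 3) → 2 H
  atom 18: O, bond orders sum to 2 (valence 2) → 0 H
Totals → C:12, H:14, Cl:1, F:1, N:2, O:2.
In Hill order: C12H14ClFN2O2.

C12H14ClFN2O2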